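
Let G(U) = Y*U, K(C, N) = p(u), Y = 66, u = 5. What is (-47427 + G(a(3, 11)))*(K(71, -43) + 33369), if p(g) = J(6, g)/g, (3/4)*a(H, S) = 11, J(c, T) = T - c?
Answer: -7751405396/5 ≈ -1.5503e+9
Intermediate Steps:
a(H, S) = 44/3 (a(H, S) = (4/3)*11 = 44/3)
p(g) = (-6 + g)/g (p(g) = (g - 1*6)/g = (g - 6)/g = (-6 + g)/g)
K(C, N) = -⅕ (K(C, N) = (-6 + 5)/5 = (⅕)*(-1) = -⅕)
G(U) = 66*U
(-47427 + G(a(3, 11)))*(K(71, -43) + 33369) = (-47427 + 66*(44/3))*(-⅕ + 33369) = (-47427 + 968)*(166844/5) = -46459*166844/5 = -7751405396/5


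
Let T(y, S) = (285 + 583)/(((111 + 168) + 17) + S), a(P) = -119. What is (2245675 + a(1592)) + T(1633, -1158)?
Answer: 967834202/431 ≈ 2.2456e+6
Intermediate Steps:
T(y, S) = 868/(296 + S) (T(y, S) = 868/((279 + 17) + S) = 868/(296 + S))
(2245675 + a(1592)) + T(1633, -1158) = (2245675 - 119) + 868/(296 - 1158) = 2245556 + 868/(-862) = 2245556 + 868*(-1/862) = 2245556 - 434/431 = 967834202/431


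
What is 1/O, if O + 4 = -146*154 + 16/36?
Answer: -9/202388 ≈ -4.4469e-5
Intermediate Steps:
O = -202388/9 (O = -4 + (-146*154 + 16/36) = -4 + (-22484 + 16*(1/36)) = -4 + (-22484 + 4/9) = -4 - 202352/9 = -202388/9 ≈ -22488.)
1/O = 1/(-202388/9) = -9/202388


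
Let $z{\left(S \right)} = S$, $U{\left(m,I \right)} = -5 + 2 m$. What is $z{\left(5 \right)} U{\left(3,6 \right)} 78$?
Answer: $390$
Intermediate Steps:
$z{\left(5 \right)} U{\left(3,6 \right)} 78 = 5 \left(-5 + 2 \cdot 3\right) 78 = 5 \left(-5 + 6\right) 78 = 5 \cdot 1 \cdot 78 = 5 \cdot 78 = 390$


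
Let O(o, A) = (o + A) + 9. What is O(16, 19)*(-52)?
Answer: -2288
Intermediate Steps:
O(o, A) = 9 + A + o (O(o, A) = (A + o) + 9 = 9 + A + o)
O(16, 19)*(-52) = (9 + 19 + 16)*(-52) = 44*(-52) = -2288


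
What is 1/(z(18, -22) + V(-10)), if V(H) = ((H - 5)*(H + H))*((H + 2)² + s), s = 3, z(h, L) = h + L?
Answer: 1/20096 ≈ 4.9761e-5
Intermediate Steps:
z(h, L) = L + h
V(H) = 2*H*(-5 + H)*(3 + (2 + H)²) (V(H) = ((H - 5)*(H + H))*((H + 2)² + 3) = ((-5 + H)*(2*H))*((2 + H)² + 3) = (2*H*(-5 + H))*(3 + (2 + H)²) = 2*H*(-5 + H)*(3 + (2 + H)²))
1/(z(18, -22) + V(-10)) = 1/((-22 + 18) + 2*(-10)*(-35 + (-10)³ - 1*(-10)² - 13*(-10))) = 1/(-4 + 2*(-10)*(-35 - 1000 - 1*100 + 130)) = 1/(-4 + 2*(-10)*(-35 - 1000 - 100 + 130)) = 1/(-4 + 2*(-10)*(-1005)) = 1/(-4 + 20100) = 1/20096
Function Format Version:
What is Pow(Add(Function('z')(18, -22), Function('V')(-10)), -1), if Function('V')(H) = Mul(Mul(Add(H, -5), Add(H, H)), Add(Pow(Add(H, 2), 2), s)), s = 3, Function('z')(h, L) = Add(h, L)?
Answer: Rational(1, 20096) ≈ 4.9761e-5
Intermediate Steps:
Function('z')(h, L) = Add(L, h)
Function('V')(H) = Mul(2, H, Add(-5, H), Add(3, Pow(Add(2, H), 2))) (Function('V')(H) = Mul(Mul(Add(H, -5), Add(H, H)), Add(Pow(Add(H, 2), 2), 3)) = Mul(Mul(Add(-5, H), Mul(2, H)), Add(Pow(Add(2, H), 2), 3)) = Mul(Mul(2, H, Add(-5, H)), Add(3, Pow(Add(2, H), 2))) = Mul(2, H, Add(-5, H), Add(3, Pow(Add(2, H), 2))))
Pow(Add(Function('z')(18, -22), Function('V')(-10)), -1) = Pow(Add(Add(-22, 18), Mul(2, -10, Add(-35, Pow(-10, 3), Mul(-1, Pow(-10, 2)), Mul(-13, -10)))), -1) = Pow(Add(-4, Mul(2, -10, Add(-35, -1000, Mul(-1, 100), 130))), -1) = Pow(Add(-4, Mul(2, -10, Add(-35, -1000, -100, 130))), -1) = Pow(Add(-4, Mul(2, -10, -1005)), -1) = Pow(Add(-4, 20100), -1) = Pow(20096, -1) = Rational(1, 20096)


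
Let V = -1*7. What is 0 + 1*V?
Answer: -7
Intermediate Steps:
V = -7
0 + 1*V = 0 + 1*(-7) = 0 - 7 = -7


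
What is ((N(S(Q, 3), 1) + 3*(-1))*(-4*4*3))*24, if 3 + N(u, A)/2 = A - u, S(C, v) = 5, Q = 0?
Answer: 19584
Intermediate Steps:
N(u, A) = -6 - 2*u + 2*A (N(u, A) = -6 + 2*(A - u) = -6 + (-2*u + 2*A) = -6 - 2*u + 2*A)
((N(S(Q, 3), 1) + 3*(-1))*(-4*4*3))*24 = (((-6 - 2*5 + 2*1) + 3*(-1))*(-4*4*3))*24 = (((-6 - 10 + 2) - 3)*(-16*3))*24 = ((-14 - 3)*(-48))*24 = -17*(-48)*24 = 816*24 = 19584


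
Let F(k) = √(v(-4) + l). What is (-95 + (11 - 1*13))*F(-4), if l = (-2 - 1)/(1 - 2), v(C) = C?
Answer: -97*I ≈ -97.0*I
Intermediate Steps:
l = 3 (l = -3/(-1) = -3*(-1) = 3)
F(k) = I (F(k) = √(-4 + 3) = √(-1) = I)
(-95 + (11 - 1*13))*F(-4) = (-95 + (11 - 1*13))*I = (-95 + (11 - 13))*I = (-95 - 2)*I = -97*I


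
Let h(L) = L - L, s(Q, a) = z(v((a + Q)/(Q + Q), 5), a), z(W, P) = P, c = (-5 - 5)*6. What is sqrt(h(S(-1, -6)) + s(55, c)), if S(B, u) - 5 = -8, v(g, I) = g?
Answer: 2*I*sqrt(15) ≈ 7.746*I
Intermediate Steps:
c = -60 (c = -10*6 = -60)
s(Q, a) = a
S(B, u) = -3 (S(B, u) = 5 - 8 = -3)
h(L) = 0
sqrt(h(S(-1, -6)) + s(55, c)) = sqrt(0 - 60) = sqrt(-60) = 2*I*sqrt(15)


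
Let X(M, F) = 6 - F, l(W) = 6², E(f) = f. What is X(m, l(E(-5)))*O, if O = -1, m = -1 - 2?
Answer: 30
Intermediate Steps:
l(W) = 36
m = -3
X(m, l(E(-5)))*O = (6 - 1*36)*(-1) = (6 - 36)*(-1) = -30*(-1) = 30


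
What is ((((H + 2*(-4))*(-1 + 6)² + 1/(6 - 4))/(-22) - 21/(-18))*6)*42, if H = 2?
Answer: 22071/11 ≈ 2006.5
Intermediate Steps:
((((H + 2*(-4))*(-1 + 6)² + 1/(6 - 4))/(-22) - 21/(-18))*6)*42 = ((((2 + 2*(-4))*(-1 + 6)² + 1/(6 - 4))/(-22) - 21/(-18))*6)*42 = ((((2 - 8)*5² + 1/2)*(-1/22) - 21*(-1/18))*6)*42 = (((-6*25 + ½)*(-1/22) + 7/6)*6)*42 = (((-150 + ½)*(-1/22) + 7/6)*6)*42 = ((-299/2*(-1/22) + 7/6)*6)*42 = ((299/44 + 7/6)*6)*42 = ((1051/132)*6)*42 = (1051/22)*42 = 22071/11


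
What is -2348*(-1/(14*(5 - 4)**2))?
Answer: 1174/7 ≈ 167.71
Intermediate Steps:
-2348*(-1/(14*(5 - 4)**2)) = -2348/((1**2*(-7))*2) = -2348/((1*(-7))*2) = -2348/((-7*2)) = -2348/(-14) = -2348*(-1/14) = 1174/7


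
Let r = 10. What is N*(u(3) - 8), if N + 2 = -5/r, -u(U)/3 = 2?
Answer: 35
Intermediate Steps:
u(U) = -6 (u(U) = -3*2 = -6)
N = -5/2 (N = -2 - 5/10 = -2 - 5*⅒ = -2 - ½ = -5/2 ≈ -2.5000)
N*(u(3) - 8) = -5*(-6 - 8)/2 = -5/2*(-14) = 35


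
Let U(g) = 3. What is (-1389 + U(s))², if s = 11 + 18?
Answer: 1920996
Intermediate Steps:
s = 29
(-1389 + U(s))² = (-1389 + 3)² = (-1386)² = 1920996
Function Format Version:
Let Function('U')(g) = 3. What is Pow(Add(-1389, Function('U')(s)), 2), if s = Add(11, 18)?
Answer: 1920996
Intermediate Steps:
s = 29
Pow(Add(-1389, Function('U')(s)), 2) = Pow(Add(-1389, 3), 2) = Pow(-1386, 2) = 1920996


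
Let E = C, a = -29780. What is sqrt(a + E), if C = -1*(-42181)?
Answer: sqrt(12401) ≈ 111.36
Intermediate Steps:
C = 42181
E = 42181
sqrt(a + E) = sqrt(-29780 + 42181) = sqrt(12401)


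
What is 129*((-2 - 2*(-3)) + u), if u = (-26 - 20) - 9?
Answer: -6579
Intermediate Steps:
u = -55 (u = -46 - 9 = -55)
129*((-2 - 2*(-3)) + u) = 129*((-2 - 2*(-3)) - 55) = 129*((-2 + 6) - 55) = 129*(4 - 55) = 129*(-51) = -6579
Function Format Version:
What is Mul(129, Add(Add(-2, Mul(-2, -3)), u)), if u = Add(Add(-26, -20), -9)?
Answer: -6579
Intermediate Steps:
u = -55 (u = Add(-46, -9) = -55)
Mul(129, Add(Add(-2, Mul(-2, -3)), u)) = Mul(129, Add(Add(-2, Mul(-2, -3)), -55)) = Mul(129, Add(Add(-2, 6), -55)) = Mul(129, Add(4, -55)) = Mul(129, -51) = -6579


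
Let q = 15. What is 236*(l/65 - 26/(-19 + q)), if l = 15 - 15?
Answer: 1534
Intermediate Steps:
l = 0
236*(l/65 - 26/(-19 + q)) = 236*(0/65 - 26/(-19 + 15)) = 236*(0*(1/65) - 26/(-4)) = 236*(0 - 26*(-¼)) = 236*(0 + 13/2) = 236*(13/2) = 1534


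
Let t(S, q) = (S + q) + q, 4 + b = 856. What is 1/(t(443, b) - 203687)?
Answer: -1/201540 ≈ -4.9618e-6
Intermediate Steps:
b = 852 (b = -4 + 856 = 852)
t(S, q) = S + 2*q
1/(t(443, b) - 203687) = 1/((443 + 2*852) - 203687) = 1/((443 + 1704) - 203687) = 1/(2147 - 203687) = 1/(-201540) = -1/201540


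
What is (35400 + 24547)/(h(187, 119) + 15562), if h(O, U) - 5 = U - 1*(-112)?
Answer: 59947/15798 ≈ 3.7946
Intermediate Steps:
h(O, U) = 117 + U (h(O, U) = 5 + (U - 1*(-112)) = 5 + (U + 112) = 5 + (112 + U) = 117 + U)
(35400 + 24547)/(h(187, 119) + 15562) = (35400 + 24547)/((117 + 119) + 15562) = 59947/(236 + 15562) = 59947/15798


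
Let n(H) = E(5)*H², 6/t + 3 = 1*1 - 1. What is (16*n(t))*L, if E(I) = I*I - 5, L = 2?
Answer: 2560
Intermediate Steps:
t = -2 (t = 6/(-3 + (1*1 - 1)) = 6/(-3 + (1 - 1)) = 6/(-3 + 0) = 6/(-3) = 6*(-⅓) = -2)
E(I) = -5 + I² (E(I) = I² - 5 = -5 + I²)
n(H) = 20*H² (n(H) = (-5 + 5²)*H² = (-5 + 25)*H² = 20*H²)
(16*n(t))*L = (16*(20*(-2)²))*2 = (16*(20*4))*2 = (16*80)*2 = 1280*2 = 2560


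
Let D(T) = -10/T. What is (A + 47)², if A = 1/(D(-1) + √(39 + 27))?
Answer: (1608 - √66)²/1156 ≈ 2214.2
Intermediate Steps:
A = 1/(10 + √66) (A = 1/(-10/(-1) + √(39 + 27)) = 1/(-10*(-1) + √66) = 1/(10 + √66) ≈ 0.055175)
(A + 47)² = ((5/17 - √66/34) + 47)² = (804/17 - √66/34)²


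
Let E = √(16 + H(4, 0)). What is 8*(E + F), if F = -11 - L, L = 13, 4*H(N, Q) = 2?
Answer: -192 + 4*√66 ≈ -159.50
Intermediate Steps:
H(N, Q) = ½ (H(N, Q) = (¼)*2 = ½)
F = -24 (F = -11 - 1*13 = -11 - 13 = -24)
E = √66/2 (E = √(16 + ½) = √(33/2) = √66/2 ≈ 4.0620)
8*(E + F) = 8*(√66/2 - 24) = 8*(-24 + √66/2) = -192 + 4*√66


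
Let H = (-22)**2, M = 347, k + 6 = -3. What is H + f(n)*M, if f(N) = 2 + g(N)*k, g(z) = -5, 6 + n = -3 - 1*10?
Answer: 16793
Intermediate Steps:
k = -9 (k = -6 - 3 = -9)
n = -19 (n = -6 + (-3 - 1*10) = -6 + (-3 - 10) = -6 - 13 = -19)
H = 484
f(N) = 47 (f(N) = 2 - 5*(-9) = 2 + 45 = 47)
H + f(n)*M = 484 + 47*347 = 484 + 16309 = 16793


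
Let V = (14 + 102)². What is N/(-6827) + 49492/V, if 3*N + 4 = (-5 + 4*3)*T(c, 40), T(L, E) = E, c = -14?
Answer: 84160983/22966028 ≈ 3.6646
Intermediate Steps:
V = 13456 (V = 116² = 13456)
N = 92 (N = -4/3 + ((-5 + 4*3)*40)/3 = -4/3 + ((-5 + 12)*40)/3 = -4/3 + (7*40)/3 = -4/3 + (⅓)*280 = -4/3 + 280/3 = 92)
N/(-6827) + 49492/V = 92/(-6827) + 49492/13456 = 92*(-1/6827) + 49492*(1/13456) = -92/6827 + 12373/3364 = 84160983/22966028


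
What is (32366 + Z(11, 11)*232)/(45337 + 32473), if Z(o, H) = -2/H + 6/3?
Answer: 180333/427955 ≈ 0.42138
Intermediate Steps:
Z(o, H) = 2 - 2/H (Z(o, H) = -2/H + 6*(⅓) = -2/H + 2 = 2 - 2/H)
(32366 + Z(11, 11)*232)/(45337 + 32473) = (32366 + (2 - 2/11)*232)/(45337 + 32473) = (32366 + (2 - 2*1/11)*232)/77810 = (32366 + (2 - 2/11)*232)*(1/77810) = (32366 + (20/11)*232)*(1/77810) = (32366 + 4640/11)*(1/77810) = (360666/11)*(1/77810) = 180333/427955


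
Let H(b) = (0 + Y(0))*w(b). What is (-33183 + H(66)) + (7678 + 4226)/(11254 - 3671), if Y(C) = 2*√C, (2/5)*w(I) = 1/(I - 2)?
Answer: -251614785/7583 ≈ -33181.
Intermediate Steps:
w(I) = 5/(2*(-2 + I)) (w(I) = 5/(2*(I - 2)) = 5/(2*(-2 + I)))
H(b) = 0 (H(b) = (0 + 2*√0)*(5/(2*(-2 + b))) = (0 + 2*0)*(5/(2*(-2 + b))) = (0 + 0)*(5/(2*(-2 + b))) = 0*(5/(2*(-2 + b))) = 0)
(-33183 + H(66)) + (7678 + 4226)/(11254 - 3671) = (-33183 + 0) + (7678 + 4226)/(11254 - 3671) = -33183 + 11904/7583 = -251614785/7583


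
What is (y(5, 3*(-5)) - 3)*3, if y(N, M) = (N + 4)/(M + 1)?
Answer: -153/14 ≈ -10.929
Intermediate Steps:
y(N, M) = (4 + N)/(1 + M)
(y(5, 3*(-5)) - 3)*3 = ((4 + 5)/(1 + 3*(-5)) - 3)*3 = (9/(1 - 15) - 3)*3 = (9/(-14) - 3)*3 = (-1/14*9 - 3)*3 = (-9/14 - 3)*3 = -51/14*3 = -153/14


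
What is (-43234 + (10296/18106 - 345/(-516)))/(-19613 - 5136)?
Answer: 6119856963/3503369444 ≈ 1.7468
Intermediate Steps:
(-43234 + (10296/18106 - 345/(-516)))/(-19613 - 5136) = (-43234 + (10296*(1/18106) - 345*(-1/516)))/(-24749) = (-43234 + (468/823 + 115/172))*(-1/24749) = (-43234 + 175141/141556)*(-1/24749) = -6119856963/141556*(-1/24749) = 6119856963/3503369444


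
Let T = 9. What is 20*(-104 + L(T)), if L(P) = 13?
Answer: -1820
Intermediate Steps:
20*(-104 + L(T)) = 20*(-104 + 13) = 20*(-91) = -1820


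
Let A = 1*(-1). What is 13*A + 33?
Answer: 20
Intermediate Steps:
A = -1
13*A + 33 = 13*(-1) + 33 = -13 + 33 = 20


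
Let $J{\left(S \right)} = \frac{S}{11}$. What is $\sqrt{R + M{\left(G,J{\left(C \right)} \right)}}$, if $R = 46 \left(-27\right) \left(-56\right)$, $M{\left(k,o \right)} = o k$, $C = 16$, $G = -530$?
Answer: $\frac{4 \sqrt{520157}}{11} \approx 262.26$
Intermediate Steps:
$J{\left(S \right)} = \frac{S}{11}$ ($J{\left(S \right)} = S \frac{1}{11} = \frac{S}{11}$)
$M{\left(k,o \right)} = k o$
$R = 69552$ ($R = \left(-1242\right) \left(-56\right) = 69552$)
$\sqrt{R + M{\left(G,J{\left(C \right)} \right)}} = \sqrt{69552 - 530 \cdot \frac{1}{11} \cdot 16} = \sqrt{69552 - \frac{8480}{11}} = \sqrt{\frac{756592}{11}} = \frac{4 \sqrt{520157}}{11}$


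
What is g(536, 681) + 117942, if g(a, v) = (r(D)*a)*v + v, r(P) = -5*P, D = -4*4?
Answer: 29319903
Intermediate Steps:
D = -16
g(a, v) = v + 80*a*v (g(a, v) = ((-5*(-16))*a)*v + v = (80*a)*v + v = 80*a*v + v = v + 80*a*v)
g(536, 681) + 117942 = 681*(1 + 80*536) + 117942 = 681*(1 + 42880) + 117942 = 681*42881 + 117942 = 29201961 + 117942 = 29319903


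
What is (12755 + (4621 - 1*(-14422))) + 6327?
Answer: 38125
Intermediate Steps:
(12755 + (4621 - 1*(-14422))) + 6327 = (12755 + (4621 + 14422)) + 6327 = (12755 + 19043) + 6327 = 31798 + 6327 = 38125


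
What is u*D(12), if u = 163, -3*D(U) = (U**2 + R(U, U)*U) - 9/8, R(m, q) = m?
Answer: -124695/8 ≈ -15587.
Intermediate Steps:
D(U) = 3/8 - 2*U**2/3 (D(U) = -((U**2 + U*U) - 9/8)/3 = -((U**2 + U**2) - 9*1/8)/3 = -(2*U**2 - 9/8)/3 = -(-9/8 + 2*U**2)/3 = 3/8 - 2*U**2/3)
u*D(12) = 163*(3/8 - 2/3*12**2) = 163*(3/8 - 2/3*144) = 163*(3/8 - 96) = 163*(-765/8) = -124695/8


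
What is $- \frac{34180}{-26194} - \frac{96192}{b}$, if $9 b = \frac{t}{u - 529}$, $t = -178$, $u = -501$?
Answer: $- \frac{5839294881230}{1165633} \approx -5.0096 \cdot 10^{6}$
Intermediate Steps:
$b = \frac{89}{4635}$ ($b = \frac{\left(-178\right) \frac{1}{-501 - 529}}{9} = \frac{\left(-178\right) \frac{1}{-1030}}{9} = \frac{\left(-178\right) \left(- \frac{1}{1030}\right)}{9} = \frac{1}{9} \cdot \frac{89}{515} = \frac{89}{4635} \approx 0.019202$)
$- \frac{34180}{-26194} - \frac{96192}{b} = - \frac{34180}{-26194} - \frac{96192}{\frac{89}{4635}} = \left(-34180\right) \left(- \frac{1}{26194}\right) - \frac{445849920}{89} = \frac{17090}{13097} - \frac{445849920}{89} = - \frac{5839294881230}{1165633}$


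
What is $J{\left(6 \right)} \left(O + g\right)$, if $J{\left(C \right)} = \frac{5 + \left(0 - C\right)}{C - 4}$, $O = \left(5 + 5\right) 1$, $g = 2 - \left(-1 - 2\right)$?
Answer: $- \frac{15}{2} \approx -7.5$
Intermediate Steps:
$g = 5$ ($g = 2 - \left(-1 - 2\right) = 2 - -3 = 2 + 3 = 5$)
$O = 10$ ($O = 10 \cdot 1 = 10$)
$J{\left(C \right)} = \frac{5 - C}{-4 + C}$
$J{\left(6 \right)} \left(O + g\right) = \frac{5 - 6}{-4 + 6} \left(10 + 5\right) = \frac{5 - 6}{2} \cdot 15 = \frac{1}{2} \left(-1\right) 15 = \left(- \frac{1}{2}\right) 15 = - \frac{15}{2}$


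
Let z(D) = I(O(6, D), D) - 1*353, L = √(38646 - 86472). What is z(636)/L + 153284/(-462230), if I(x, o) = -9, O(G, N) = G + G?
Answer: -76642/231115 + 181*I*√5314/7971 ≈ -0.33162 + 1.6553*I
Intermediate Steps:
O(G, N) = 2*G
L = 3*I*√5314 (L = √(-47826) = 3*I*√5314 ≈ 218.69*I)
z(D) = -362 (z(D) = -9 - 1*353 = -9 - 353 = -362)
z(636)/L + 153284/(-462230) = -362*(-I*√5314/15942) + 153284/(-462230) = -(-181)*I*√5314/7971 + 153284*(-1/462230) = 181*I*√5314/7971 - 76642/231115 = -76642/231115 + 181*I*√5314/7971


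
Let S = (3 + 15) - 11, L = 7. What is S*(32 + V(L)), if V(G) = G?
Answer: 273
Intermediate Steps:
S = 7 (S = 18 - 11 = 7)
S*(32 + V(L)) = 7*(32 + 7) = 7*39 = 273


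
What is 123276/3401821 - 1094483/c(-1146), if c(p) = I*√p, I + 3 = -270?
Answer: 123276/3401821 - 84191*I*√1146/24066 ≈ 0.036238 - 118.43*I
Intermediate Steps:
I = -273 (I = -3 - 270 = -273)
c(p) = -273*√p
123276/3401821 - 1094483/c(-1146) = 123276/3401821 - 1094483*I*√1146/312858 = 123276/3401821 - 84191*I*√1146/24066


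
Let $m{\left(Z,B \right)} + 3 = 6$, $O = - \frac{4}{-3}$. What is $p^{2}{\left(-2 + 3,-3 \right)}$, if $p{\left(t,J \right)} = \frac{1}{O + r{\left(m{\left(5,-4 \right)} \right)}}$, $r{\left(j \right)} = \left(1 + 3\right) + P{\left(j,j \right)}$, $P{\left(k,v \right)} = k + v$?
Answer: $\frac{9}{1156} \approx 0.0077855$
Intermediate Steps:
$O = \frac{4}{3}$ ($O = \left(-4\right) \left(- \frac{1}{3}\right) = \frac{4}{3} \approx 1.3333$)
$m{\left(Z,B \right)} = 3$ ($m{\left(Z,B \right)} = -3 + 6 = 3$)
$r{\left(j \right)} = 4 + 2 j$ ($r{\left(j \right)} = \left(1 + 3\right) + \left(j + j\right) = 4 + 2 j$)
$p{\left(t,J \right)} = \frac{3}{34}$ ($p{\left(t,J \right)} = \frac{1}{\frac{4}{3} + \left(4 + 2 \cdot 3\right)} = \frac{1}{\frac{4}{3} + \left(4 + 6\right)} = \frac{1}{\frac{4}{3} + 10} = \frac{1}{\frac{34}{3}} = \frac{3}{34}$)
$p^{2}{\left(-2 + 3,-3 \right)} = \left(\frac{3}{34}\right)^{2} = \frac{9}{1156}$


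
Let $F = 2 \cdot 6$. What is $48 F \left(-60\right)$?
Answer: $-34560$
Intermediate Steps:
$F = 12$
$48 F \left(-60\right) = 48 \cdot 12 \left(-60\right) = 576 \left(-60\right) = -34560$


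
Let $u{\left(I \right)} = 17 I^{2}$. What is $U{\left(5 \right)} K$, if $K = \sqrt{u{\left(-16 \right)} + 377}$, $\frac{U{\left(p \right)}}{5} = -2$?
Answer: $- 10 \sqrt{4729} \approx -687.68$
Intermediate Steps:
$U{\left(p \right)} = -10$ ($U{\left(p \right)} = 5 \left(-2\right) = -10$)
$K = \sqrt{4729}$ ($K = \sqrt{17 \left(-16\right)^{2} + 377} = \sqrt{17 \cdot 256 + 377} = \sqrt{4352 + 377} = \sqrt{4729} \approx 68.768$)
$U{\left(5 \right)} K = - 10 \sqrt{4729}$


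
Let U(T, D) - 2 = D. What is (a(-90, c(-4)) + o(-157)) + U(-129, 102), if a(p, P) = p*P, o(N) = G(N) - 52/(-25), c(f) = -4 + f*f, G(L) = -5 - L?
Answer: -20548/25 ≈ -821.92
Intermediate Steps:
U(T, D) = 2 + D
c(f) = -4 + f²
o(N) = -73/25 - N (o(N) = (-5 - N) - 52/(-25) = (-5 - N) - 52*(-1/25) = (-5 - N) + 52/25 = -73/25 - N)
a(p, P) = P*p
(a(-90, c(-4)) + o(-157)) + U(-129, 102) = ((-4 + (-4)²)*(-90) + (-73/25 - 1*(-157))) + (2 + 102) = ((-4 + 16)*(-90) + (-73/25 + 157)) + 104 = (12*(-90) + 3852/25) + 104 = (-1080 + 3852/25) + 104 = -23148/25 + 104 = -20548/25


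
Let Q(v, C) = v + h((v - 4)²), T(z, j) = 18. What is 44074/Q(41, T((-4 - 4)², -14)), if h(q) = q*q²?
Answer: 22037/1282863225 ≈ 1.7178e-5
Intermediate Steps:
h(q) = q³
Q(v, C) = v + (-4 + v)⁶ (Q(v, C) = v + ((v - 4)²)³ = v + ((-4 + v)²)³ = v + (-4 + v)⁶)
44074/Q(41, T((-4 - 4)², -14)) = 44074/(41 + (-4 + 41)⁶) = 44074/(41 + 37⁶) = 44074/(41 + 2565726409) = 44074/2565726450 = 44074*(1/2565726450) = 22037/1282863225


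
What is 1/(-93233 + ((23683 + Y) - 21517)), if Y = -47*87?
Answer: -1/95156 ≈ -1.0509e-5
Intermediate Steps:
Y = -4089
1/(-93233 + ((23683 + Y) - 21517)) = 1/(-93233 + ((23683 - 4089) - 21517)) = 1/(-93233 + (19594 - 21517)) = 1/(-93233 - 1923) = 1/(-95156) = -1/95156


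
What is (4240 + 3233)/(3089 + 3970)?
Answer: 2491/2353 ≈ 1.0586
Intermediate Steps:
(4240 + 3233)/(3089 + 3970) = 7473/7059 = 7473*(1/7059) = 2491/2353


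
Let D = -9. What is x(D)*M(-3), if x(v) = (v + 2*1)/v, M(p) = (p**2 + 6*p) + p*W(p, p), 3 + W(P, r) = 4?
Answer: -28/3 ≈ -9.3333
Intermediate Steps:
W(P, r) = 1 (W(P, r) = -3 + 4 = 1)
M(p) = p**2 + 7*p (M(p) = (p**2 + 6*p) + p*1 = (p**2 + 6*p) + p = p**2 + 7*p)
x(v) = (2 + v)/v (x(v) = (v + 2)/v = (2 + v)/v)
x(D)*M(-3) = ((2 - 9)/(-9))*(-3*(7 - 3)) = (-1/9*(-7))*(-3*4) = (7/9)*(-12) = -28/3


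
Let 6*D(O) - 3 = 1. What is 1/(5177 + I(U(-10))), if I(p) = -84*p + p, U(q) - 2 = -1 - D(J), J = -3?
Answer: 3/15448 ≈ 0.00019420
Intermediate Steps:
D(O) = ⅔ (D(O) = ½ + (⅙)*1 = ½ + ⅙ = ⅔)
U(q) = ⅓ (U(q) = 2 + (-1 - 1*⅔) = 2 + (-1 - ⅔) = 2 - 5/3 = ⅓)
I(p) = -83*p
1/(5177 + I(U(-10))) = 1/(5177 - 83*⅓) = 1/(5177 - 83/3) = 1/(15448/3) = 3/15448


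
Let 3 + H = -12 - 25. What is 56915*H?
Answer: -2276600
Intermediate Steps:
H = -40 (H = -3 + (-12 - 25) = -3 - 37 = -40)
56915*H = 56915*(-40) = -2276600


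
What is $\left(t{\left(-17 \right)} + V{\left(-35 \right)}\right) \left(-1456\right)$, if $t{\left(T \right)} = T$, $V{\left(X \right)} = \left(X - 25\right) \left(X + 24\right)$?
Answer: $-936208$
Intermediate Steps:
$V{\left(X \right)} = \left(-25 + X\right) \left(24 + X\right)$
$\left(t{\left(-17 \right)} + V{\left(-35 \right)}\right) \left(-1456\right) = \left(-17 - \left(565 - 1225\right)\right) \left(-1456\right) = \left(-17 + \left(-600 + 1225 + 35\right)\right) \left(-1456\right) = \left(-17 + 660\right) \left(-1456\right) = 643 \left(-1456\right) = -936208$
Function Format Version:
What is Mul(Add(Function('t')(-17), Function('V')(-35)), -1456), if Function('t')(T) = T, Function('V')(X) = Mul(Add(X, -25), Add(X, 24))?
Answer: -936208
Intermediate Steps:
Function('V')(X) = Mul(Add(-25, X), Add(24, X))
Mul(Add(Function('t')(-17), Function('V')(-35)), -1456) = Mul(Add(-17, Add(-600, Pow(-35, 2), Mul(-1, -35))), -1456) = Mul(Add(-17, Add(-600, 1225, 35)), -1456) = Mul(Add(-17, 660), -1456) = Mul(643, -1456) = -936208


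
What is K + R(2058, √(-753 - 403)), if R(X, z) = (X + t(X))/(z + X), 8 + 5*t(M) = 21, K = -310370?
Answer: -3287211179213/10591300 - 175151*I/10591300 ≈ -3.1037e+5 - 0.016537*I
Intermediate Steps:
t(M) = 13/5 (t(M) = -8/5 + (⅕)*21 = -8/5 + 21/5 = 13/5)
R(X, z) = (13/5 + X)/(X + z) (R(X, z) = (X + 13/5)/(z + X) = (13/5 + X)/(X + z))
K + R(2058, √(-753 - 403)) = -310370 + (13/5 + 2058)/(2058 + √(-753 - 403)) = -310370 + (10303/5)/(2058 + √(-1156)) = -310370 + (10303/5)/(2058 + 34*I) = -310370 + ((2058 - 34*I)/4236520)*(10303/5) = -310370 + 10303*(2058 - 34*I)/21182600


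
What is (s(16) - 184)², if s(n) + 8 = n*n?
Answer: 4096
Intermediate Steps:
s(n) = -8 + n² (s(n) = -8 + n*n = -8 + n²)
(s(16) - 184)² = ((-8 + 16²) - 184)² = ((-8 + 256) - 184)² = (248 - 184)² = 64² = 4096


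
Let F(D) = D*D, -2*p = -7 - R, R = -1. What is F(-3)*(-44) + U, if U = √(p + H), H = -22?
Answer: -396 + I*√19 ≈ -396.0 + 4.3589*I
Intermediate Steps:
p = 3 (p = -(-7 - 1*(-1))/2 = -(-7 + 1)/2 = -½*(-6) = 3)
F(D) = D²
U = I*√19 (U = √(3 - 22) = √(-19) = I*√19 ≈ 4.3589*I)
F(-3)*(-44) + U = (-3)²*(-44) + I*√19 = 9*(-44) + I*√19 = -396 + I*√19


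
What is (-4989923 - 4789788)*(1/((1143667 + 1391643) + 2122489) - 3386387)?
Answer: 154256457197248500732/4657799 ≈ 3.3118e+13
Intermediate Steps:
(-4989923 - 4789788)*(1/((1143667 + 1391643) + 2122489) - 3386387) = -9779711*(1/(2535310 + 2122489) - 3386387) = -9779711*(1/4657799 - 3386387) = -9779711*(-15773109982212/4657799) = 154256457197248500732/4657799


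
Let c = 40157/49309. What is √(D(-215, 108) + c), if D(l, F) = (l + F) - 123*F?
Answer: I*√192642578382/3793 ≈ 115.72*I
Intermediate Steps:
D(l, F) = l - 122*F (D(l, F) = (F + l) - 123*F = l - 122*F)
c = 3089/3793 (c = 40157*(1/49309) = 3089/3793 ≈ 0.81439)
√(D(-215, 108) + c) = √((-215 - 122*108) + 3089/3793) = √((-215 - 13176) + 3089/3793) = √(-13391 + 3089/3793) = √(-50788974/3793) = I*√192642578382/3793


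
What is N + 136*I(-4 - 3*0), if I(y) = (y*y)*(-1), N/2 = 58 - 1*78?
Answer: -2216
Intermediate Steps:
N = -40 (N = 2*(58 - 1*78) = 2*(58 - 78) = 2*(-20) = -40)
I(y) = -y**2 (I(y) = y**2*(-1) = -y**2)
N + 136*I(-4 - 3*0) = -40 + 136*(-(-4 - 3*0)**2) = -40 + 136*(-(-4 + 0)**2) = -40 + 136*(-1*(-4)**2) = -40 + 136*(-1*16) = -40 + 136*(-16) = -40 - 2176 = -2216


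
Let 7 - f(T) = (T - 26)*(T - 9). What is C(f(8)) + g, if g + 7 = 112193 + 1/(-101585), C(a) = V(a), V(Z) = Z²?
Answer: 11408706594/101585 ≈ 1.1231e+5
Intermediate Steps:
f(T) = 7 - (-26 + T)*(-9 + T) (f(T) = 7 - (T - 26)*(T - 9) = 7 - (-26 + T)*(-9 + T))
C(a) = a²
g = 11396414809/101585 (g = -7 + (112193 + 1/(-101585)) = -7 + (112193 - 1/101585) = -7 + 11397125904/101585 = 11396414809/101585 ≈ 1.1219e+5)
C(f(8)) + g = (-227 - 1*8² + 35*8)² + 11396414809/101585 = (-227 - 1*64 + 280)² + 11396414809/101585 = (-227 - 64 + 280)² + 11396414809/101585 = (-11)² + 11396414809/101585 = 121 + 11396414809/101585 = 11408706594/101585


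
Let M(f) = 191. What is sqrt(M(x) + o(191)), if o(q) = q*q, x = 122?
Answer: 8*sqrt(573) ≈ 191.50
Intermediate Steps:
o(q) = q**2
sqrt(M(x) + o(191)) = sqrt(191 + 191**2) = sqrt(191 + 36481) = sqrt(36672) = 8*sqrt(573)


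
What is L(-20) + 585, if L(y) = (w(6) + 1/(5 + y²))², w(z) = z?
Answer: 101864386/164025 ≈ 621.03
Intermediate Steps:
L(y) = (6 + 1/(5 + y²))²
L(-20) + 585 = (31 + 6*(-20)²)²/(5 + (-20)²)² + 585 = (31 + 6*400)²/(5 + 400)² + 585 = (31 + 2400)²/405² + 585 = (1/164025)*2431² + 585 = (1/164025)*5909761 + 585 = 5909761/164025 + 585 = 101864386/164025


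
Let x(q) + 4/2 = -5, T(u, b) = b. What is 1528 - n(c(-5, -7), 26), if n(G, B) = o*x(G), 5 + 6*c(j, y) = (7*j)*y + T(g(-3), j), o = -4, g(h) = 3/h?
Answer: 1500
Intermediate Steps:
x(q) = -7 (x(q) = -2 - 5 = -7)
c(j, y) = -5/6 + j/6 + 7*j*y/6 (c(j, y) = -5/6 + ((7*j)*y + j)/6 = -5/6 + (7*j*y + j)/6 = -5/6 + (j + 7*j*y)/6 = -5/6 + (j/6 + 7*j*y/6) = -5/6 + j/6 + 7*j*y/6)
n(G, B) = 28 (n(G, B) = -4*(-7) = 28)
1528 - n(c(-5, -7), 26) = 1528 - 1*28 = 1528 - 28 = 1500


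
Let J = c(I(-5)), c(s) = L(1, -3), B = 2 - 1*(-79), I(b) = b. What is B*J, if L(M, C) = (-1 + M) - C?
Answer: 243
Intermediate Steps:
L(M, C) = -1 + M - C
B = 81 (B = 2 + 79 = 81)
c(s) = 3 (c(s) = -1 + 1 - 1*(-3) = -1 + 1 + 3 = 3)
J = 3
B*J = 81*3 = 243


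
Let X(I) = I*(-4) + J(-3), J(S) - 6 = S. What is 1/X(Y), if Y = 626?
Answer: -1/2501 ≈ -0.00039984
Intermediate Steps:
J(S) = 6 + S
X(I) = 3 - 4*I (X(I) = I*(-4) + (6 - 3) = -4*I + 3 = 3 - 4*I)
1/X(Y) = 1/(3 - 4*626) = 1/(3 - 2504) = 1/(-2501) = -1/2501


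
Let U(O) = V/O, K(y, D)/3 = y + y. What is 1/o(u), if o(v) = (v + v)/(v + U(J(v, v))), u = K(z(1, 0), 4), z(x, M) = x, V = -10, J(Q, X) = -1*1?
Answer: 4/3 ≈ 1.3333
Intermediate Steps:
J(Q, X) = -1
K(y, D) = 6*y (K(y, D) = 3*(y + y) = 3*(2*y) = 6*y)
U(O) = -10/O
u = 6 (u = 6*1 = 6)
o(v) = 2*v/(10 + v) (o(v) = (v + v)/(v - 10/(-1)) = (2*v)/(v - 10*(-1)) = (2*v)/(v + 10) = (2*v)/(10 + v) = 2*v/(10 + v))
1/o(u) = 1/(2*6/(10 + 6)) = 1/(2*6/16) = 1/(2*6*(1/16)) = 1/(¾) = 4/3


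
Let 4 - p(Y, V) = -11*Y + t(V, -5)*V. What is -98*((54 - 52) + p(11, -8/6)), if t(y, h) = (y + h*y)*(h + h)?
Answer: -49294/9 ≈ -5477.1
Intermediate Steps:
t(y, h) = 2*h*(y + h*y) (t(y, h) = (y + h*y)*(2*h) = 2*h*(y + h*y))
p(Y, V) = 4 - 40*V² + 11*Y (p(Y, V) = 4 - (-11*Y + (2*(-5)*V*(1 - 5))*V) = 4 - (-11*Y + (2*(-5)*V*(-4))*V) = 4 - (-11*Y + (40*V)*V) = 4 - (-11*Y + 40*V²) = 4 + (-40*V² + 11*Y) = 4 - 40*V² + 11*Y)
-98*((54 - 52) + p(11, -8/6)) = -98*((54 - 52) + (4 - 40*(-8/6)² + 11*11)) = -98*(2 + (4 - 40*(-8*⅙)² + 121)) = -98*(2 + (4 - 40*(-4/3)² + 121)) = -98*(2 + (4 - 40*16/9 + 121)) = -98*(2 + (4 - 640/9 + 121)) = -98*(2 + 485/9) = -98*503/9 = -49294/9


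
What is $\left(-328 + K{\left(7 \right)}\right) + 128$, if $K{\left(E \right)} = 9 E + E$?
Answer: $-130$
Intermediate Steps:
$K{\left(E \right)} = 10 E$
$\left(-328 + K{\left(7 \right)}\right) + 128 = \left(-328 + 10 \cdot 7\right) + 128 = \left(-328 + 70\right) + 128 = -258 + 128 = -130$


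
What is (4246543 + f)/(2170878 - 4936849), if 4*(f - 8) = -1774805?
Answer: -15211399/11063884 ≈ -1.3749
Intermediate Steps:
f = -1774773/4 (f = 8 + (1/4)*(-1774805) = 8 - 1774805/4 = -1774773/4 ≈ -4.4369e+5)
(4246543 + f)/(2170878 - 4936849) = (4246543 - 1774773/4)/(2170878 - 4936849) = (15211399/4)/(-2765971) = (15211399/4)*(-1/2765971) = -15211399/11063884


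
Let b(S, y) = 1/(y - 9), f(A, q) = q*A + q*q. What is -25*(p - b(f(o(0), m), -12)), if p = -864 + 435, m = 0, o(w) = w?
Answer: 225200/21 ≈ 10724.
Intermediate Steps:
f(A, q) = q² + A*q (f(A, q) = A*q + q² = q² + A*q)
b(S, y) = 1/(-9 + y)
p = -429
-25*(p - b(f(o(0), m), -12)) = -25*(-429 - 1/(-9 - 12)) = -25*(-429 - 1/(-21)) = -25*(-429 - 1*(-1/21)) = -25*(-429 + 1/21) = -25*(-9008/21) = 225200/21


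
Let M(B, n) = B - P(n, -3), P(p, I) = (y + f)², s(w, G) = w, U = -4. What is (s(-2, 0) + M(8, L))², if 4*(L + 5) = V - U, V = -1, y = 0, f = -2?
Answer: 4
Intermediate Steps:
P(p, I) = 4 (P(p, I) = (0 - 2)² = (-2)² = 4)
L = -17/4 (L = -5 + (-1 - 1*(-4))/4 = -5 + (-1 + 4)/4 = -5 + (¼)*3 = -5 + ¾ = -17/4 ≈ -4.2500)
M(B, n) = -4 + B (M(B, n) = B - 1*4 = B - 4 = -4 + B)
(s(-2, 0) + M(8, L))² = (-2 + (-4 + 8))² = (-2 + 4)² = 2² = 4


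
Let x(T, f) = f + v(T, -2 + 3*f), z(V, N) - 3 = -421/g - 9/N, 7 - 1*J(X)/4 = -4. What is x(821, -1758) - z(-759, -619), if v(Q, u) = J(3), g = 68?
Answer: -72011977/42092 ≈ -1710.8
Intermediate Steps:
J(X) = 44 (J(X) = 28 - 4*(-4) = 28 + 16 = 44)
v(Q, u) = 44
z(V, N) = -217/68 - 9/N (z(V, N) = 3 + (-421/68 - 9/N) = -217/68 - 9/N)
x(T, f) = 44 + f (x(T, f) = f + 44 = 44 + f)
x(821, -1758) - z(-759, -619) = (44 - 1758) - (-217/68 - 9/(-619)) = -1714 - (-217/68 - 9*(-1/619)) = -1714 - (-217/68 + 9/619) = -1714 - 1*(-133711/42092) = -1714 + 133711/42092 = -72011977/42092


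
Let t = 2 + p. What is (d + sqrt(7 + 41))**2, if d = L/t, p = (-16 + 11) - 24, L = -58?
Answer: 38356/729 + 464*sqrt(3)/27 ≈ 82.380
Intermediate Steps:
p = -29 (p = -5 - 24 = -29)
t = -27 (t = 2 - 29 = -27)
d = 58/27 (d = -58/(-27) = -58*(-1/27) = 58/27 ≈ 2.1481)
(d + sqrt(7 + 41))**2 = (58/27 + sqrt(7 + 41))**2 = (58/27 + sqrt(48))**2 = (58/27 + 4*sqrt(3))**2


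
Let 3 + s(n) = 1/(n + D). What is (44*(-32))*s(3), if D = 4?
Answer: 28160/7 ≈ 4022.9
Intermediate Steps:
s(n) = -3 + 1/(4 + n) (s(n) = -3 + 1/(n + 4) = -3 + 1/(4 + n))
(44*(-32))*s(3) = (44*(-32))*((-11 - 3*3)/(4 + 3)) = -1408*(-11 - 9)/7 = -1408*(-20)/7 = -1408*(-20/7) = 28160/7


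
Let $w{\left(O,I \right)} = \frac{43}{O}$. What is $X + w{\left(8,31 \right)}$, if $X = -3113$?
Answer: $- \frac{24861}{8} \approx -3107.6$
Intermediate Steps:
$X + w{\left(8,31 \right)} = -3113 + \frac{43}{8} = - \frac{24861}{8}$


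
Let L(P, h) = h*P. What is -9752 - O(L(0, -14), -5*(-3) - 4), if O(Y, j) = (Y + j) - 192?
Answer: -9571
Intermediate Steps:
L(P, h) = P*h
O(Y, j) = -192 + Y + j
-9752 - O(L(0, -14), -5*(-3) - 4) = -9752 - (-192 + 0*(-14) + (-5*(-3) - 4)) = -9752 - (-192 + 0 + (15 - 4)) = -9752 - (-192 + 0 + 11) = -9752 - 1*(-181) = -9752 + 181 = -9571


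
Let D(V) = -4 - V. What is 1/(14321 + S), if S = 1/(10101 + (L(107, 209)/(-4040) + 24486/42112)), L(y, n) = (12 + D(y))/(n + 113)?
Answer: 2470497730497/35379998243012977 ≈ 6.9828e-5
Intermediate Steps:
L(y, n) = (8 - y)/(113 + n) (L(y, n) = (12 + (-4 - y))/(n + 113) = (8 - y)/(113 + n))
S = 244565440/2470497730497 (S = 1/(10101 + (((8 - 1*107)/(113 + 209))/(-4040) + 24486/42112)) = 1/(10101 + (((8 - 107)/322)*(-1/4040) + 24486*(1/42112))) = 1/(10101 + (((1/322)*(-99))*(-1/4040) + 1749/3008)) = 1/(10101 + (-99/322*(-1/4040) + 1749/3008)) = 1/(10101 + (99/1300880 + 1749/3008)) = 1/(10101 + 142221057/244565440) = 1/(2470497730497/244565440) = 244565440/2470497730497 ≈ 9.8994e-5)
1/(14321 + S) = 1/(14321 + 244565440/2470497730497) = 1/(35379998243012977/2470497730497) = 2470497730497/35379998243012977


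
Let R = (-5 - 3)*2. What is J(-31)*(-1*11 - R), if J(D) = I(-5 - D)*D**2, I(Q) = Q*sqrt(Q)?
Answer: 124930*sqrt(26) ≈ 6.3702e+5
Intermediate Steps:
I(Q) = Q**(3/2)
J(D) = D**2*(-5 - D)**(3/2) (J(D) = (-5 - D)**(3/2)*D**2 = D**2*(-5 - D)**(3/2))
R = -16 (R = -8*2 = -16)
J(-31)*(-1*11 - R) = ((-31)**2*(-5 - 1*(-31))**(3/2))*(-1*11 - 1*(-16)) = (961*(-5 + 31)**(3/2))*(-11 + 16) = (961*26**(3/2))*5 = (961*(26*sqrt(26)))*5 = (24986*sqrt(26))*5 = 124930*sqrt(26)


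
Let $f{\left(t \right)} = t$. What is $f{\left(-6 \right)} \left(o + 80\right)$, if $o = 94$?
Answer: $-1044$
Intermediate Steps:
$f{\left(-6 \right)} \left(o + 80\right) = - 6 \left(94 + 80\right) = \left(-6\right) 174 = -1044$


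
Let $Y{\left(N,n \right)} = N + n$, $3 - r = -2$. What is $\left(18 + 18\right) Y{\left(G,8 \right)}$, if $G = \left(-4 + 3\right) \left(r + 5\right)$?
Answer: $-72$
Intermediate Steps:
$r = 5$ ($r = 3 - -2 = 3 + 2 = 5$)
$G = -10$ ($G = \left(-4 + 3\right) \left(5 + 5\right) = \left(-1\right) 10 = -10$)
$\left(18 + 18\right) Y{\left(G,8 \right)} = \left(18 + 18\right) \left(-10 + 8\right) = 36 \left(-2\right) = -72$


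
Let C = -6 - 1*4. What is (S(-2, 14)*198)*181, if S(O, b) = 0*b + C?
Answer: -358380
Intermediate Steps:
C = -10 (C = -6 - 4 = -10)
S(O, b) = -10 (S(O, b) = 0*b - 10 = 0 - 10 = -10)
(S(-2, 14)*198)*181 = -10*198*181 = -1980*181 = -358380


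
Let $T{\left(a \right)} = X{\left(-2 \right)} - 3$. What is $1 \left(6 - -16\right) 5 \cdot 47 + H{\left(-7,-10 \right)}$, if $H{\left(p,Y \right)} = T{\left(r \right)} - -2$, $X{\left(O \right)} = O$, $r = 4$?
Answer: $5167$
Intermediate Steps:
$T{\left(a \right)} = -5$ ($T{\left(a \right)} = -2 - 3 = -5$)
$H{\left(p,Y \right)} = -3$ ($H{\left(p,Y \right)} = -5 - -2 = -5 + 2 = -3$)
$1 \left(6 - -16\right) 5 \cdot 47 + H{\left(-7,-10 \right)} = 1 \left(6 - -16\right) 5 \cdot 47 - 3 = 1 \left(6 + 16\right) 5 \cdot 47 - 3 = 1 \cdot 22 \cdot 5 \cdot 47 - 3 = 22 \cdot 5 \cdot 47 - 3 = 110 \cdot 47 - 3 = 5170 - 3 = 5167$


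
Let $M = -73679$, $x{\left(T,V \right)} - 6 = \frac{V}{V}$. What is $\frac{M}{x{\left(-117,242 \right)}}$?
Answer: $- \frac{73679}{7} \approx -10526.0$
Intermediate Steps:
$x{\left(T,V \right)} = 7$ ($x{\left(T,V \right)} = 6 + \frac{V}{V} = 6 + 1 = 7$)
$\frac{M}{x{\left(-117,242 \right)}} = - \frac{73679}{7}$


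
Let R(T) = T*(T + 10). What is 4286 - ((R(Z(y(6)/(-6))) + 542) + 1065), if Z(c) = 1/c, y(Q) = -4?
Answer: 10647/4 ≈ 2661.8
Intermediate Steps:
R(T) = T*(10 + T)
4286 - ((R(Z(y(6)/(-6))) + 542) + 1065) = 4286 - (((10 + 1/(-4/(-6)))/((-4/(-6))) + 542) + 1065) = 4286 - (((10 + 1/(-4*(-⅙)))/((-4*(-⅙))) + 542) + 1065) = 4286 - (((10 + 1/(⅔))/(⅔) + 542) + 1065) = 4286 - ((3*(10 + 3/2)/2 + 542) + 1065) = 4286 - (((3/2)*(23/2) + 542) + 1065) = 4286 - ((69/4 + 542) + 1065) = 4286 - (2237/4 + 1065) = 4286 - 1*6497/4 = 4286 - 6497/4 = 10647/4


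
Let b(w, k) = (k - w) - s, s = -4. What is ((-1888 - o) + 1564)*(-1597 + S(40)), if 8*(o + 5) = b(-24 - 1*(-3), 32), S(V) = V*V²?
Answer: -162809427/8 ≈ -2.0351e+7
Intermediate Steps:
S(V) = V³
b(w, k) = 4 + k - w (b(w, k) = (k - w) - 1*(-4) = (k - w) + 4 = 4 + k - w)
o = 17/8 (o = -5 + (4 + 32 - (-24 - 1*(-3)))/8 = -5 + (4 + 32 - (-24 + 3))/8 = -5 + (4 + 32 - 1*(-21))/8 = -5 + (4 + 32 + 21)/8 = -5 + (⅛)*57 = -5 + 57/8 = 17/8 ≈ 2.1250)
((-1888 - o) + 1564)*(-1597 + S(40)) = ((-1888 - 1*17/8) + 1564)*(-1597 + 40³) = ((-1888 - 17/8) + 1564)*(-1597 + 64000) = (-15121/8 + 1564)*62403 = -2609/8*62403 = -162809427/8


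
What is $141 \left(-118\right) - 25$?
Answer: $-16663$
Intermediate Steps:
$141 \left(-118\right) - 25 = -16638 - 25 = -16663$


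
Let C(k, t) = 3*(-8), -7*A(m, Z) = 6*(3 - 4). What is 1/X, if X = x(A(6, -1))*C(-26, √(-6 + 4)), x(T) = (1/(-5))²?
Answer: -25/24 ≈ -1.0417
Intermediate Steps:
A(m, Z) = 6/7 (A(m, Z) = -6*(3 - 4)/7 = -6*(-1)/7 = -⅐*(-6) = 6/7)
x(T) = 1/25 (x(T) = (-⅕)² = 1/25)
C(k, t) = -24
X = -24/25 (X = (1/25)*(-24) = -24/25 ≈ -0.96000)
1/X = 1/(-24/25) = -25/24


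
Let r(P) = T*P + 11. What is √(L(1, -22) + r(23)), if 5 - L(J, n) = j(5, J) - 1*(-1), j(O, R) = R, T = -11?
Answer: I*√239 ≈ 15.46*I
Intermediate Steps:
r(P) = 11 - 11*P (r(P) = -11*P + 11 = 11 - 11*P)
L(J, n) = 4 - J (L(J, n) = 5 - (J - 1*(-1)) = 5 - (J + 1) = 5 - (1 + J) = 5 + (-1 - J) = 4 - J)
√(L(1, -22) + r(23)) = √((4 - 1*1) + (11 - 11*23)) = √((4 - 1) + (11 - 253)) = √(3 - 242) = √(-239) = I*√239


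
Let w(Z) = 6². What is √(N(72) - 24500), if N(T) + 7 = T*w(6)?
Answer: 3*I*√2435 ≈ 148.04*I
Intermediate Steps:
w(Z) = 36
N(T) = -7 + 36*T (N(T) = -7 + T*36 = -7 + 36*T)
√(N(72) - 24500) = √((-7 + 36*72) - 24500) = √((-7 + 2592) - 24500) = √(2585 - 24500) = √(-21915) = 3*I*√2435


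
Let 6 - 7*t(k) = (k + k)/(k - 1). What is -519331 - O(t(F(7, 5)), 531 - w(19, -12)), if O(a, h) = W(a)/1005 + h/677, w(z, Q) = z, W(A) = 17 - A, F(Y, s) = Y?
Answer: -7420256511137/14288085 ≈ -5.1933e+5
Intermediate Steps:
t(k) = 6/7 - 2*k/(7*(-1 + k)) (t(k) = 6/7 - (k + k)/(7*(k - 1)) = 6/7 - 2*k/(7*(-1 + k)))
O(a, h) = 17/1005 - a/1005 + h/677 (O(a, h) = (17 - a)/1005 + h/677 = (17 - a)*(1/1005) + h*(1/677) = (17/1005 - a/1005) + h/677 = 17/1005 - a/1005 + h/677)
-519331 - O(t(F(7, 5)), 531 - w(19, -12)) = -519331 - (17/1005 - 2*(-3 + 2*7)/(7035*(-1 + 7)) + (531 - 1*19)/677) = -519331 - (17/1005 - 2*(-3 + 14)/(7035*6) + (531 - 19)/677) = -519331 - (17/1005 - 2*11/(7035*6) + (1/677)*512) = -519331 - (17/1005 - 1/1005*11/21 + 512/677) = -519331 - (17/1005 - 11/21105 + 512/677) = -519331 - 1*11040002/14288085 = -519331 - 11040002/14288085 = -7420256511137/14288085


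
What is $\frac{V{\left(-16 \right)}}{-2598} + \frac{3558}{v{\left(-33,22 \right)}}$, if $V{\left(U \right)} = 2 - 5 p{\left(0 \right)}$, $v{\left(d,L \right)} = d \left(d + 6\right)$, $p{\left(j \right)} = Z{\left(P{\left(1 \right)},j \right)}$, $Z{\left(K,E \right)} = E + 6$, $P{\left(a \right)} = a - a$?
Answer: $\frac{514924}{128601} \approx 4.004$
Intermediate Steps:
$P{\left(a \right)} = 0$
$Z{\left(K,E \right)} = 6 + E$
$p{\left(j \right)} = 6 + j$
$v{\left(d,L \right)} = d \left(6 + d\right)$
$V{\left(U \right)} = -28$ ($V{\left(U \right)} = 2 - 5 \left(6 + 0\right) = 2 - 30 = -28$)
$\frac{V{\left(-16 \right)}}{-2598} + \frac{3558}{v{\left(-33,22 \right)}} = - \frac{28}{-2598} + \frac{3558}{\left(-33\right) \left(6 - 33\right)} = \left(-28\right) \left(- \frac{1}{2598}\right) + \frac{3558}{\left(-33\right) \left(-27\right)} = \frac{14}{1299} + \frac{3558}{891} = \frac{14}{1299} + 3558 \cdot \frac{1}{891} = \frac{14}{1299} + \frac{1186}{297} = \frac{514924}{128601}$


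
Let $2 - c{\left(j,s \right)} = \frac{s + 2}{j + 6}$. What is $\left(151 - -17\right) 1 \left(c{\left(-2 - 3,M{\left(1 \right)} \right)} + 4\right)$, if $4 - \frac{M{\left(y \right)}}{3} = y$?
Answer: $-840$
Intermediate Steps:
$M{\left(y \right)} = 12 - 3 y$
$c{\left(j,s \right)} = 2 - \frac{2 + s}{6 + j}$ ($c{\left(j,s \right)} = 2 - \frac{s + 2}{j + 6} = 2 - \frac{2 + s}{6 + j}$)
$\left(151 - -17\right) 1 \left(c{\left(-2 - 3,M{\left(1 \right)} \right)} + 4\right) = \left(151 - -17\right) 1 \left(\frac{10 - \left(12 - 3\right) + 2 \left(-2 - 3\right)}{6 - 5} + 4\right) = \left(151 + 17\right) 1 \left(\frac{10 - \left(12 - 3\right) + 2 \left(-2 - 3\right)}{6 - 5} + 4\right) = 168 \cdot 1 \left(\frac{10 - 9 + 2 \left(-5\right)}{6 - 5} + 4\right) = 168 \cdot 1 \left(\frac{10 - 9 - 10}{1} + 4\right) = 168 \cdot 1 \left(1 \left(-9\right) + 4\right) = 168 \cdot 1 \left(-9 + 4\right) = 168 \cdot 1 \left(-5\right) = 168 \left(-5\right) = -840$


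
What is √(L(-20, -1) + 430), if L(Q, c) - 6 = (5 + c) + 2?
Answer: √442 ≈ 21.024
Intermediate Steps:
L(Q, c) = 13 + c (L(Q, c) = 6 + ((5 + c) + 2) = 6 + (7 + c) = 13 + c)
√(L(-20, -1) + 430) = √((13 - 1) + 430) = √(12 + 430) = √442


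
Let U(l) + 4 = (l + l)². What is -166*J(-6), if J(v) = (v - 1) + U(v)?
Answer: -22078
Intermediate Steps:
U(l) = -4 + 4*l² (U(l) = -4 + (l + l)² = -4 + (2*l)² = -4 + 4*l²)
J(v) = -5 + v + 4*v² (J(v) = (v - 1) + (-4 + 4*v²) = (-1 + v) + (-4 + 4*v²) = -5 + v + 4*v²)
-166*J(-6) = -166*(-5 - 6 + 4*(-6)²) = -166*(-5 - 6 + 4*36) = -166*(-5 - 6 + 144) = -166*133 = -22078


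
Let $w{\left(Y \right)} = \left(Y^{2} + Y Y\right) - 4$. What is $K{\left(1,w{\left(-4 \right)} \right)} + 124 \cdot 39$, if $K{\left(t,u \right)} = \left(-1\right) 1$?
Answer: $4835$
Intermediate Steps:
$w{\left(Y \right)} = -4 + 2 Y^{2}$ ($w{\left(Y \right)} = \left(Y^{2} + Y^{2}\right) - 4 = 2 Y^{2} - 4 = -4 + 2 Y^{2}$)
$K{\left(t,u \right)} = -1$
$K{\left(1,w{\left(-4 \right)} \right)} + 124 \cdot 39 = -1 + 124 \cdot 39 = -1 + 4836 = 4835$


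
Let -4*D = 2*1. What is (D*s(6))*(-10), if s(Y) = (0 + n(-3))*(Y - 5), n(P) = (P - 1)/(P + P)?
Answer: 10/3 ≈ 3.3333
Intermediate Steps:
D = -½ (D = -1/2 = -¼*2 = -½ ≈ -0.50000)
n(P) = (-1 + P)/(2*P) (n(P) = (-1 + P)/((2*P)) = (-1 + P)*(1/(2*P)) = (-1 + P)/(2*P))
s(Y) = -10/3 + 2*Y/3 (s(Y) = (0 + (½)*(-1 - 3)/(-3))*(Y - 5) = (0 + (½)*(-⅓)*(-4))*(-5 + Y) = (0 + ⅔)*(-5 + Y) = 2*(-5 + Y)/3 = -10/3 + 2*Y/3)
(D*s(6))*(-10) = -(-10/3 + (⅔)*6)/2*(-10) = -(-10/3 + 4)/2*(-10) = -½*⅔*(-10) = -⅓*(-10) = 10/3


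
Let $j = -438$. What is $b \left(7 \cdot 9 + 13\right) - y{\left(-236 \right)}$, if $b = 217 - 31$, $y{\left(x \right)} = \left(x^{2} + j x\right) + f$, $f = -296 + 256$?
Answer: $-144888$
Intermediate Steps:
$f = -40$
$y{\left(x \right)} = -40 + x^{2} - 438 x$ ($y{\left(x \right)} = \left(x^{2} - 438 x\right) - 40 = -40 + x^{2} - 438 x$)
$b = 186$ ($b = 217 - 31 = 186$)
$b \left(7 \cdot 9 + 13\right) - y{\left(-236 \right)} = 186 \left(7 \cdot 9 + 13\right) - \left(-40 + \left(-236\right)^{2} - -103368\right) = 186 \left(63 + 13\right) - \left(-40 + 55696 + 103368\right) = 186 \cdot 76 - 159024 = 14136 - 159024 = -144888$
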